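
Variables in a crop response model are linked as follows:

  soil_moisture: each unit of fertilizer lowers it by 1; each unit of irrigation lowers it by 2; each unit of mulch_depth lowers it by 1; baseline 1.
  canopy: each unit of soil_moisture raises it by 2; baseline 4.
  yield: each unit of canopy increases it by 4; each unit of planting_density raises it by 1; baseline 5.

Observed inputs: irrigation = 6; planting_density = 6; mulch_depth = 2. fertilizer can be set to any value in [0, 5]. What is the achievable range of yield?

Substituting into the soil_moisture equation gives soil_moisture = -fertilizer - 13.
Substituting into the canopy equation gives canopy = -2*fertilizer - 22.
Substituting into the yield equation gives yield = -8*fertilizer - 77.
Linear in fertilizer, so extremes are at the endpoints: fertilizer = 0 gives yield = -77; fertilizer = 5 gives yield = -117.

-117 to -77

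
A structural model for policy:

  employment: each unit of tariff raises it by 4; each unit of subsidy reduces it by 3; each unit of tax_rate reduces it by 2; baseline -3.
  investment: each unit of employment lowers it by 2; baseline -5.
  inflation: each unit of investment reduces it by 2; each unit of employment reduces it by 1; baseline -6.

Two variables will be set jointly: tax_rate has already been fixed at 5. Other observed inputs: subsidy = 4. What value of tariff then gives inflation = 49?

tariff = 10

With tax_rate held at 5:
Substituting into the employment equation gives employment = 4*tariff - 25.
Substituting into the investment equation gives investment = -8*tariff + 45.
Substituting into the inflation equation gives inflation = 12*tariff - 71.
Solve 12*tariff - 71 = 49: tariff = (49 + 71) / 12 = 10.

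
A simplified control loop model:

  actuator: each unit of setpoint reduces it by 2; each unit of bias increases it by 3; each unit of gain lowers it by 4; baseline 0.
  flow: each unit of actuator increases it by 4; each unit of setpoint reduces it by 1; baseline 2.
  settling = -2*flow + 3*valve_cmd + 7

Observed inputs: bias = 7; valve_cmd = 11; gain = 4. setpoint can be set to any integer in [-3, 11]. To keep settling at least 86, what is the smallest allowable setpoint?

Substituting into the actuator equation gives actuator = -2*setpoint + 5.
flow becomes -9*setpoint + 22.
Substituting into the settling equation gives settling = 18*setpoint - 4.
Require 18*setpoint - 4 ≥ 86, so setpoint ≥ 5.
The smallest integer in [-3, 11] satisfying this is 5.

setpoint = 5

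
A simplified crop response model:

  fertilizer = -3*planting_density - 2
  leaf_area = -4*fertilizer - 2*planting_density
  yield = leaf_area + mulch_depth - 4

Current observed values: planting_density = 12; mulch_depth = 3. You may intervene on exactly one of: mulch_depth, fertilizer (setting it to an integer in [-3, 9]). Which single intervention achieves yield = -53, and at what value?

set fertilizer = 7

Intervening on mulch_depth: yield = mulch_depth + 124. Reaching -53 requires mulch_depth = -177, outside [-3, 9].
Intervening on fertilizer: with other inputs at their observed values, yield = -4*fertilizer - 25. Solving for -53 gives fertilizer = 7, within [-3, 9].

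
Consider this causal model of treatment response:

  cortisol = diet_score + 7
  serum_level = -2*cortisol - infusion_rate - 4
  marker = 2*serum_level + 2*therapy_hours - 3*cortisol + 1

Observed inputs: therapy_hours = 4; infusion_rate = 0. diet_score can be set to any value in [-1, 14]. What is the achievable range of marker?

-146 to -41

Substituting into the serum_level equation gives serum_level = -2*diet_score - 18.
Substituting into the marker equation gives marker = -7*diet_score - 48.
Linear in diet_score, so extremes are at the endpoints: diet_score = -1 gives marker = -41; diet_score = 14 gives marker = -146.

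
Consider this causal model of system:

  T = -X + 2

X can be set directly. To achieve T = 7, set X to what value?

Solve -X + 2 = 7: X = (7 - 2) / -1 = -5.

X = -5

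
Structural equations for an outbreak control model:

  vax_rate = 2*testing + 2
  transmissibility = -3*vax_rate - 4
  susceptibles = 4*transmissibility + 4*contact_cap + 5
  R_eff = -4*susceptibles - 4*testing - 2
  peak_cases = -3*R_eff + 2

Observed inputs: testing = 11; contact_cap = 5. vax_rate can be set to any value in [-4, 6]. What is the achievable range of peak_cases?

Intervening on vax_rate fixes its value directly, overriding its dependence on testing.
Substituting into the susceptibles equation gives susceptibles = -12*vax_rate + 9.
Substituting into the R_eff equation gives R_eff = 48*vax_rate - 82.
So peak_cases = -144*vax_rate + 248.
Linear in vax_rate, so extremes are at the endpoints: vax_rate = -4 gives peak_cases = 824; vax_rate = 6 gives peak_cases = -616.

-616 to 824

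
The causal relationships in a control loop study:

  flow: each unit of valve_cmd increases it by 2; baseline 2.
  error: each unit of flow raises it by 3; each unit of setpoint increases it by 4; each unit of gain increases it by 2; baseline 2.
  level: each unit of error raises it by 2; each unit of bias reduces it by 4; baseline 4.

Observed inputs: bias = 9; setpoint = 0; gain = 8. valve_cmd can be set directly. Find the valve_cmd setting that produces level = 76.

Substituting into the error equation gives error = 6*valve_cmd + 24.
So level = 12*valve_cmd + 16.
Solve 12*valve_cmd + 16 = 76: valve_cmd = (76 - 16) / 12 = 5.

valve_cmd = 5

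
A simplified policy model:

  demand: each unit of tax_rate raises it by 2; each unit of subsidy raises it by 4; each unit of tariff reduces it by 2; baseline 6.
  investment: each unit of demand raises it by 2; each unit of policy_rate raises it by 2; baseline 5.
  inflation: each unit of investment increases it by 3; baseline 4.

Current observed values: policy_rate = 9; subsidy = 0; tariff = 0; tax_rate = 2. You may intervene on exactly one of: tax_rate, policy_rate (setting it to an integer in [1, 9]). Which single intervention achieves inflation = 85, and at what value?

Intervening on tax_rate: inflation = 12*tax_rate + 109. Reaching 85 requires tax_rate = -2, outside [1, 9].
Intervening on policy_rate: with other inputs at their observed values, inflation = 6*policy_rate + 79. Solving for 85 gives policy_rate = 1, within [1, 9].

set policy_rate = 1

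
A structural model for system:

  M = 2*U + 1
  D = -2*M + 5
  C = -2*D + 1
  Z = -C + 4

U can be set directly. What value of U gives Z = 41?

U = -4

Substituting into the D equation gives D = -4*U + 3.
C becomes 8*U - 5.
Substituting into the Z equation gives Z = -8*U + 9.
Solve -8*U + 9 = 41: U = (41 - 9) / -8 = -4.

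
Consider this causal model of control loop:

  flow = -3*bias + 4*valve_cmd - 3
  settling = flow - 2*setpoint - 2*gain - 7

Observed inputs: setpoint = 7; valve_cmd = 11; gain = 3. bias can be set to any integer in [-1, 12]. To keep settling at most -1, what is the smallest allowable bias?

bias = 5

Substituting into the flow equation gives flow = -3*bias + 41.
So settling = -3*bias + 14.
Require -3*bias + 14 ≤ -1, so bias ≥ 5.
The smallest integer in [-1, 12] satisfying this is 5.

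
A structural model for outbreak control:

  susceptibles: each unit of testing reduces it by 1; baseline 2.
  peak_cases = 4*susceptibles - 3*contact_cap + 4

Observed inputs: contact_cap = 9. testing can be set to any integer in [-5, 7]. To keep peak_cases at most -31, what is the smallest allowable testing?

Substituting into the peak_cases equation gives peak_cases = -4*testing - 15.
Require -4*testing - 15 ≤ -31, so testing ≥ 4.
The smallest integer in [-5, 7] satisfying this is 4.

testing = 4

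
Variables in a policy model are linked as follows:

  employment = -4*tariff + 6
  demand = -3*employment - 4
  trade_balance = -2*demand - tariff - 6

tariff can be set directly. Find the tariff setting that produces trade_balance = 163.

tariff = -5

Substituting into the demand equation gives demand = 12*tariff - 22.
trade_balance becomes -25*tariff + 38.
Solve -25*tariff + 38 = 163: tariff = (163 - 38) / -25 = -5.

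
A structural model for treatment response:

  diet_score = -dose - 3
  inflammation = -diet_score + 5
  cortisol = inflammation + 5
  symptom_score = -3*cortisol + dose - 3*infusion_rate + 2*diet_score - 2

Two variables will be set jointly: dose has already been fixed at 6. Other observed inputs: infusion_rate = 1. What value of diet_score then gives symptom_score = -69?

With dose held at 6:
Intervening on diet_score fixes its value directly, overriding its dependence on dose.
Substituting into the cortisol equation gives cortisol = -diet_score + 10.
symptom_score becomes 5*diet_score - 29.
Solve 5*diet_score - 29 = -69: diet_score = (-69 + 29) / 5 = -8.

diet_score = -8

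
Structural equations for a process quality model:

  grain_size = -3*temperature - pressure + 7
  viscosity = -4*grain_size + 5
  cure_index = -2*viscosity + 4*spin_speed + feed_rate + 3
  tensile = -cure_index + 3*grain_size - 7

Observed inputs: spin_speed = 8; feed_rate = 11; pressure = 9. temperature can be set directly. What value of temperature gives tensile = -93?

Substituting into the grain_size equation gives grain_size = -3*temperature - 2.
So viscosity = 12*temperature + 13.
Substituting into the cure_index equation gives cure_index = -24*temperature + 20.
So tensile = 15*temperature - 33.
Solve 15*temperature - 33 = -93: temperature = (-93 + 33) / 15 = -4.

temperature = -4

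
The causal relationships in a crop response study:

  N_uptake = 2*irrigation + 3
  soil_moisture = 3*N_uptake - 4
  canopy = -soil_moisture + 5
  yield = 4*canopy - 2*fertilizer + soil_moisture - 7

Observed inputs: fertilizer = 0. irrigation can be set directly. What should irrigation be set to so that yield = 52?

irrigation = -3

Substituting into the soil_moisture equation gives soil_moisture = 6*irrigation + 5.
Substituting into the canopy equation gives canopy = -6*irrigation.
Substituting into the yield equation gives yield = -18*irrigation - 2.
Solve -18*irrigation - 2 = 52: irrigation = (52 + 2) / -18 = -3.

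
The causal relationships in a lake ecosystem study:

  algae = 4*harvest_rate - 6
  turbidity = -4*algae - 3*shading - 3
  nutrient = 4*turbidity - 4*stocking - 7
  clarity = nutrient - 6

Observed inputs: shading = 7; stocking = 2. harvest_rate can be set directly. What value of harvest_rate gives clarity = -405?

Substituting into the turbidity equation gives turbidity = -16*harvest_rate.
So nutrient = -64*harvest_rate - 15.
Substituting into the clarity equation gives clarity = -64*harvest_rate - 21.
Solve -64*harvest_rate - 21 = -405: harvest_rate = (-405 + 21) / -64 = 6.

harvest_rate = 6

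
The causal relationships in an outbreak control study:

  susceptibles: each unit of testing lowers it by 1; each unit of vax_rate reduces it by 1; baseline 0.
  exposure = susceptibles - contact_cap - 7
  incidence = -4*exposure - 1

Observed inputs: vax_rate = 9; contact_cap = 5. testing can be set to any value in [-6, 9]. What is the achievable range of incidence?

59 to 119

Substituting into the susceptibles equation gives susceptibles = -testing - 9.
Substituting into the exposure equation gives exposure = -testing - 21.
Substituting into the incidence equation gives incidence = 4*testing + 83.
Linear in testing, so extremes are at the endpoints: testing = -6 gives incidence = 59; testing = 9 gives incidence = 119.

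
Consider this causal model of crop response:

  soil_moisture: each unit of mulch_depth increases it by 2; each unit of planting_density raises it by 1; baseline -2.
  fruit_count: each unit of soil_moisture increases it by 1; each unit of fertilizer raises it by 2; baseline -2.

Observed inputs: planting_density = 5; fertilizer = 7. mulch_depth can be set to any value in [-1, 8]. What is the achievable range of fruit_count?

13 to 31

Substituting into the soil_moisture equation gives soil_moisture = 2*mulch_depth + 3.
Substituting into the fruit_count equation gives fruit_count = 2*mulch_depth + 15.
Linear in mulch_depth, so extremes are at the endpoints: mulch_depth = -1 gives fruit_count = 13; mulch_depth = 8 gives fruit_count = 31.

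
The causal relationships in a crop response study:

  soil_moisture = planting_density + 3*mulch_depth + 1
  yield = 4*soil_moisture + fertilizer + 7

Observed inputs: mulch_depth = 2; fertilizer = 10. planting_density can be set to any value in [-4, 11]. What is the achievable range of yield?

29 to 89

Substituting into the soil_moisture equation gives soil_moisture = planting_density + 7.
This gives yield = 4*planting_density + 45.
Linear in planting_density, so extremes are at the endpoints: planting_density = -4 gives yield = 29; planting_density = 11 gives yield = 89.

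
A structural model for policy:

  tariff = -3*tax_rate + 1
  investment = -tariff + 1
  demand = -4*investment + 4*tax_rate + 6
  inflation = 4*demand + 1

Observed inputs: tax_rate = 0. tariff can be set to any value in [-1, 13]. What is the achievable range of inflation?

Intervening on tariff fixes its value directly, overriding its dependence on tax_rate.
Substituting into the demand equation gives demand = 4*tariff + 2.
Substituting into the inflation equation gives inflation = 16*tariff + 9.
Linear in tariff, so extremes are at the endpoints: tariff = -1 gives inflation = -7; tariff = 13 gives inflation = 217.

-7 to 217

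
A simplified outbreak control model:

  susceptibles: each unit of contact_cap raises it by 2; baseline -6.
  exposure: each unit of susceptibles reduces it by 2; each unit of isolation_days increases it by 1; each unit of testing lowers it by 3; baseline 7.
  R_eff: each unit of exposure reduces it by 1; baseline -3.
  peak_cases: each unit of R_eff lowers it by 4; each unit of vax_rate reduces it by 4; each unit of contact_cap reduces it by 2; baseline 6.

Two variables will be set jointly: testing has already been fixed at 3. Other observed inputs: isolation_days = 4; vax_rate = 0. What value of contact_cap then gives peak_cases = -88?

contact_cap = 9

With testing held at 3:
Substituting into the exposure equation gives exposure = -4*contact_cap + 14.
Substituting into the R_eff equation gives R_eff = 4*contact_cap - 17.
Substituting into the peak_cases equation gives peak_cases = -18*contact_cap + 74.
Solve -18*contact_cap + 74 = -88: contact_cap = (-88 - 74) / -18 = 9.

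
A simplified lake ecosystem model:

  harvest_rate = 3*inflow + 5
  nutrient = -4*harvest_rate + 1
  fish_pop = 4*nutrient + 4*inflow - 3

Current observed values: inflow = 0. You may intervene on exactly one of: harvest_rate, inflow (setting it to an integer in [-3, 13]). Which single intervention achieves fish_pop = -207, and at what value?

set harvest_rate = 13

Intervening on harvest_rate: with other inputs at their observed values, fish_pop = -16*harvest_rate + 1. Solving for -207 gives harvest_rate = 13, within [-3, 13].
Intervening on inflow: fish_pop = -44*inflow - 79. Reaching -207 requires inflow = 32/11, not an integer.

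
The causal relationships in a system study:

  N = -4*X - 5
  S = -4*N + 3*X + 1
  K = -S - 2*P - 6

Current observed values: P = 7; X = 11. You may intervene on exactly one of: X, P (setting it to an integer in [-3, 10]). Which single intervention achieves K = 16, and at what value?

Intervening on X: with other inputs at their observed values, K = -19*X - 41. Solving for 16 gives X = -3, within [-3, 10].
Intervening on P: K = -2*P - 236. Reaching 16 requires P = -126, outside [-3, 10].

set X = -3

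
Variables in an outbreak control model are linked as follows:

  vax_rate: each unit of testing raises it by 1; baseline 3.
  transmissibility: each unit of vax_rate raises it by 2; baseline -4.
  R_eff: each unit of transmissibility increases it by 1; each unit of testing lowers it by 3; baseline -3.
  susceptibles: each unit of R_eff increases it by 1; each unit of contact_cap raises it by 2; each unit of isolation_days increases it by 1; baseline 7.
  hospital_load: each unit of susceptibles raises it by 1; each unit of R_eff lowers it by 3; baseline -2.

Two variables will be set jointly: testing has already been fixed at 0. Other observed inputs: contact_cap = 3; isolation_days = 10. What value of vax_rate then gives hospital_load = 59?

vax_rate = -6

With testing held at 0:
Intervening on vax_rate fixes its value directly, overriding its dependence on testing.
Substituting into the R_eff equation gives R_eff = 2*vax_rate - 7.
This gives susceptibles = 2*vax_rate + 16.
Substituting into the hospital_load equation gives hospital_load = -4*vax_rate + 35.
Solve -4*vax_rate + 35 = 59: vax_rate = (59 - 35) / -4 = -6.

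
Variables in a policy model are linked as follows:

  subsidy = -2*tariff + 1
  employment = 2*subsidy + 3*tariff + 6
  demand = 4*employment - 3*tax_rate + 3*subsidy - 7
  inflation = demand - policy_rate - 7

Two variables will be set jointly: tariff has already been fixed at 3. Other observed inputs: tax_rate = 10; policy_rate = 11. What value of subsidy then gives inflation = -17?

With tariff held at 3:
Intervening on subsidy fixes its value directly, overriding its dependence on tariff.
Substituting into the employment equation gives employment = 2*subsidy + 15.
Substituting into the demand equation gives demand = 11*subsidy + 23.
Substituting into the inflation equation gives inflation = 11*subsidy + 5.
Solve 11*subsidy + 5 = -17: subsidy = (-17 - 5) / 11 = -2.

subsidy = -2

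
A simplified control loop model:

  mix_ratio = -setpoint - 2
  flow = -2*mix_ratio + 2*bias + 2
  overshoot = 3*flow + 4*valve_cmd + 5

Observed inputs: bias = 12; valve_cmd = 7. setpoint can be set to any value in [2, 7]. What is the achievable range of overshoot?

135 to 165

Substituting into the flow equation gives flow = 2*setpoint + 30.
So overshoot = 6*setpoint + 123.
Linear in setpoint, so extremes are at the endpoints: setpoint = 2 gives overshoot = 135; setpoint = 7 gives overshoot = 165.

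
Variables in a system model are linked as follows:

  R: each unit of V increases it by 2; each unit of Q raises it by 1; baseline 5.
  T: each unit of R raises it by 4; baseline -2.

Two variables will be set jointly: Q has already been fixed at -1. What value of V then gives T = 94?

V = 10

With Q held at -1:
Substituting into the R equation gives R = 2*V + 4.
Substituting into the T equation gives T = 8*V + 14.
Solve 8*V + 14 = 94: V = (94 - 14) / 8 = 10.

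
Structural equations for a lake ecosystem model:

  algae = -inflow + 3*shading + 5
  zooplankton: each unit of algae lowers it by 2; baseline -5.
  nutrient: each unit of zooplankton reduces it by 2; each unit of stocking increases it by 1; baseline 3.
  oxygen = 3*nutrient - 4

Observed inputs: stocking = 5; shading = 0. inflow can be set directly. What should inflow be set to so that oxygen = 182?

Substituting into the algae equation gives algae = -inflow + 5.
Substituting into the zooplankton equation gives zooplankton = 2*inflow - 15.
Substituting into the nutrient equation gives nutrient = -4*inflow + 38.
So oxygen = -12*inflow + 110.
Solve -12*inflow + 110 = 182: inflow = (182 - 110) / -12 = -6.

inflow = -6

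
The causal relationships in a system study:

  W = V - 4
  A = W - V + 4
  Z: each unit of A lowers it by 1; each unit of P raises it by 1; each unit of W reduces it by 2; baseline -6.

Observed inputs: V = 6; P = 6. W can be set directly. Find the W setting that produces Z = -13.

W = 5

Intervening on W fixes its value directly, overriding its dependence on V.
Substituting into the A equation gives A = W - 2.
Z becomes -3*W + 2.
Solve -3*W + 2 = -13: W = (-13 - 2) / -3 = 5.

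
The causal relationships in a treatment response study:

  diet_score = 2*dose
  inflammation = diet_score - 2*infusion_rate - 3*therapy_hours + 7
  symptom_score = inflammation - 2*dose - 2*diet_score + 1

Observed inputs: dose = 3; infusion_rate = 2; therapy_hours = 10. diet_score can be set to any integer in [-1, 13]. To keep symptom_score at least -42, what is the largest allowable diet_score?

Intervening on diet_score fixes its value directly, overriding its dependence on dose.
Substituting into the inflammation equation gives inflammation = diet_score - 27.
Substituting into the symptom_score equation gives symptom_score = -diet_score - 32.
Require -diet_score - 32 ≥ -42, so diet_score ≤ 10.
The largest integer in [-1, 13] satisfying this is 10.

diet_score = 10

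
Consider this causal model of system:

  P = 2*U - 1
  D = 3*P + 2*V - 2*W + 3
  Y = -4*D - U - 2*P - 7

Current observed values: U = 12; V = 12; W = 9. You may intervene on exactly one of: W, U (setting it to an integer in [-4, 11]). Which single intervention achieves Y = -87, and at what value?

Intervening on W: Y = 8*W - 449. Reaching -87 requires W = 181/4, not an integer.
Intervening on U: with other inputs at their observed values, Y = -29*U - 29. Solving for -87 gives U = 2, within [-4, 11].

set U = 2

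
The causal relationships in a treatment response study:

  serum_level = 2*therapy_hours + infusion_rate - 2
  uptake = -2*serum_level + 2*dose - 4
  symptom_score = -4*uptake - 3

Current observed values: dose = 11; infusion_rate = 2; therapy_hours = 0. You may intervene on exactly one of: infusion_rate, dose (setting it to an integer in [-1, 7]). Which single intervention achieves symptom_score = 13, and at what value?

set dose = 0

Intervening on infusion_rate: symptom_score = 8*infusion_rate - 91. Reaching 13 requires infusion_rate = 13, outside [-1, 7].
Intervening on dose: with other inputs at their observed values, symptom_score = -8*dose + 13. Solving for 13 gives dose = 0, within [-1, 7].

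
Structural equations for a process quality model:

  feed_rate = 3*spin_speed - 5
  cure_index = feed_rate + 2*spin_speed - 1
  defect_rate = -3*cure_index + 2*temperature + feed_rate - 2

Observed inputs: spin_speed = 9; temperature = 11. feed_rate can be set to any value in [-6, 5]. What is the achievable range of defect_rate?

Intervening on feed_rate fixes its value directly, overriding its dependence on spin_speed.
Substituting into the cure_index equation gives cure_index = feed_rate + 17.
So defect_rate = -2*feed_rate - 31.
Linear in feed_rate, so extremes are at the endpoints: feed_rate = -6 gives defect_rate = -19; feed_rate = 5 gives defect_rate = -41.

-41 to -19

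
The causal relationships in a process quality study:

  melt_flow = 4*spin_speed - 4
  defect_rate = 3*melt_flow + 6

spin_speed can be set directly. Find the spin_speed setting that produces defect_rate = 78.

spin_speed = 7

Substituting into the defect_rate equation gives defect_rate = 12*spin_speed - 6.
Solve 12*spin_speed - 6 = 78: spin_speed = (78 + 6) / 12 = 7.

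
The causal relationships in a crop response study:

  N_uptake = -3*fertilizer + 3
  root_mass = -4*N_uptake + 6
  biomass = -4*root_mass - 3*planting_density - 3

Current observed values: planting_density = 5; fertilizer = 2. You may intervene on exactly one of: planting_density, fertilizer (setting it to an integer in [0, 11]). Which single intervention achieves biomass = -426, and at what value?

Intervening on planting_density: biomass = -3*planting_density - 75. Reaching -426 requires planting_density = 117, outside [0, 11].
Intervening on fertilizer: with other inputs at their observed values, biomass = -48*fertilizer + 6. Solving for -426 gives fertilizer = 9, within [0, 11].

set fertilizer = 9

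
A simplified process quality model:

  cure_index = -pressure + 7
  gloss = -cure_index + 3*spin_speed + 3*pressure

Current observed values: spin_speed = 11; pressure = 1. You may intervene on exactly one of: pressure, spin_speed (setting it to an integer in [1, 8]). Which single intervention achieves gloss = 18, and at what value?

set spin_speed = 7

Intervening on pressure: gloss = 4*pressure + 26. Reaching 18 requires pressure = -2, outside [1, 8].
Intervening on spin_speed: with other inputs at their observed values, gloss = 3*spin_speed - 3. Solving for 18 gives spin_speed = 7, within [1, 8].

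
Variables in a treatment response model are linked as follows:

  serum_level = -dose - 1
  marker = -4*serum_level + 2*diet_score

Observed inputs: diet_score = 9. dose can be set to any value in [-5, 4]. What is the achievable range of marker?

Substituting into the marker equation gives marker = 4*dose + 22.
Linear in dose, so extremes are at the endpoints: dose = -5 gives marker = 2; dose = 4 gives marker = 38.

2 to 38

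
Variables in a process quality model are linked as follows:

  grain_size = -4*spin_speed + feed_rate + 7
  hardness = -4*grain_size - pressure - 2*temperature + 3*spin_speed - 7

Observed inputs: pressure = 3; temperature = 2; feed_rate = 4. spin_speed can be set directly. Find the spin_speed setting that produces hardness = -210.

spin_speed = -8

Substituting into the grain_size equation gives grain_size = -4*spin_speed + 11.
This gives hardness = 19*spin_speed - 58.
Solve 19*spin_speed - 58 = -210: spin_speed = (-210 + 58) / 19 = -8.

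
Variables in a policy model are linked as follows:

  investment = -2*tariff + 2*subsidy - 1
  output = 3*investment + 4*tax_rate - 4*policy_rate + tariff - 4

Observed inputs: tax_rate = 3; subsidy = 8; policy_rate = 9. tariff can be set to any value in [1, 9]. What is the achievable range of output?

-28 to 12

Substituting into the investment equation gives investment = -2*tariff + 15.
This gives output = -5*tariff + 17.
Linear in tariff, so extremes are at the endpoints: tariff = 1 gives output = 12; tariff = 9 gives output = -28.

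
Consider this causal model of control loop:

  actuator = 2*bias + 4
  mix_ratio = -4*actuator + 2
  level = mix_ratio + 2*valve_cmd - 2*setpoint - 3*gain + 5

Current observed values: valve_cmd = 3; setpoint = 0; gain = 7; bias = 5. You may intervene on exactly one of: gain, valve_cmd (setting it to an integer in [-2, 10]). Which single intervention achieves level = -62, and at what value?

set valve_cmd = 4

Intervening on gain: level = -3*gain - 43. Reaching -62 requires gain = 19/3, not an integer.
Intervening on valve_cmd: with other inputs at their observed values, level = 2*valve_cmd - 70. Solving for -62 gives valve_cmd = 4, within [-2, 10].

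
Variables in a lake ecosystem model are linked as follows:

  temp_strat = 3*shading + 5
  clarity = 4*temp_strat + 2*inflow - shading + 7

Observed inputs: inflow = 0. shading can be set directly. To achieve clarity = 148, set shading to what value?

shading = 11

Substituting into the clarity equation gives clarity = 11*shading + 27.
Solve 11*shading + 27 = 148: shading = (148 - 27) / 11 = 11.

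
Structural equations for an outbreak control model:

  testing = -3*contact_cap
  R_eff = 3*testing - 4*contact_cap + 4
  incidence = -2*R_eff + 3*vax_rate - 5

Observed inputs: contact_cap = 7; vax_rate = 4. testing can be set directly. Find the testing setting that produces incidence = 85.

Intervening on testing fixes its value directly, overriding its dependence on contact_cap.
Substituting into the R_eff equation gives R_eff = 3*testing - 24.
Substituting into the incidence equation gives incidence = -6*testing + 55.
Solve -6*testing + 55 = 85: testing = (85 - 55) / -6 = -5.

testing = -5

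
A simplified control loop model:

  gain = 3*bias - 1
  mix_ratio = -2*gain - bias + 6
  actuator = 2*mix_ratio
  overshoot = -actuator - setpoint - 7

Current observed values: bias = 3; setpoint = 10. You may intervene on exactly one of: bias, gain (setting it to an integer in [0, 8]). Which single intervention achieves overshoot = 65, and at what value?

set bias = 7

Intervening on bias: with other inputs at their observed values, overshoot = 14*bias - 33. Solving for 65 gives bias = 7, within [0, 8].
Intervening on gain: overshoot = 4*gain - 23. Reaching 65 requires gain = 22, outside [0, 8].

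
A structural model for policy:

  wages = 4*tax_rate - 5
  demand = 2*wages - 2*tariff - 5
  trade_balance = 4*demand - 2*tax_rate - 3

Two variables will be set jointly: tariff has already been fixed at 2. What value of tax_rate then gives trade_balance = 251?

tax_rate = 11

With tariff held at 2:
Substituting into the demand equation gives demand = 8*tax_rate - 19.
This gives trade_balance = 30*tax_rate - 79.
Solve 30*tax_rate - 79 = 251: tax_rate = (251 + 79) / 30 = 11.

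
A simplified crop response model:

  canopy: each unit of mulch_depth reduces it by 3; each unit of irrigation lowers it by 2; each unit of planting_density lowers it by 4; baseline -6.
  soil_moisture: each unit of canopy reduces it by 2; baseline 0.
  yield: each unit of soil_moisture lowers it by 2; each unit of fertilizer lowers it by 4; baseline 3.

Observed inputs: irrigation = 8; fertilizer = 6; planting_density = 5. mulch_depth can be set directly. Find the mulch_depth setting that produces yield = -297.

Substituting into the canopy equation gives canopy = -3*mulch_depth - 42.
Substituting into the soil_moisture equation gives soil_moisture = 6*mulch_depth + 84.
This gives yield = -12*mulch_depth - 189.
Solve -12*mulch_depth - 189 = -297: mulch_depth = (-297 + 189) / -12 = 9.

mulch_depth = 9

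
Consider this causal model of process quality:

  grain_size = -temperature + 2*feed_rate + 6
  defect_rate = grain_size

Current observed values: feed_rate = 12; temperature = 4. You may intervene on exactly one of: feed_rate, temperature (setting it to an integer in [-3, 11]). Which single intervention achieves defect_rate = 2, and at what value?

set feed_rate = 0

Intervening on feed_rate: with other inputs at their observed values, defect_rate = 2*feed_rate + 2. Solving for 2 gives feed_rate = 0, within [-3, 11].
Intervening on temperature: defect_rate = -temperature + 30. Reaching 2 requires temperature = 28, outside [-3, 11].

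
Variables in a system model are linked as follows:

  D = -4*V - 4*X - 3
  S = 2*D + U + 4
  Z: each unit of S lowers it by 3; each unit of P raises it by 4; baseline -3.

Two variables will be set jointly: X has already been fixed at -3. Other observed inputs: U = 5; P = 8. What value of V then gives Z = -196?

V = -6

With X held at -3:
Substituting into the D equation gives D = -4*V + 9.
Substituting into the S equation gives S = -8*V + 27.
So Z = 24*V - 52.
Solve 24*V - 52 = -196: V = (-196 + 52) / 24 = -6.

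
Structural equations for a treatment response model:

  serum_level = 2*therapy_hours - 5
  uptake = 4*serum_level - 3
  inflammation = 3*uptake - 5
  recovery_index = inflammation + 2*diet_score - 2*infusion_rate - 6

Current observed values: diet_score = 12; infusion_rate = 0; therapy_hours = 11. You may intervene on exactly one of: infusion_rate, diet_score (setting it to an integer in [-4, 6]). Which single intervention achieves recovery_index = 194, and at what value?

set diet_score = 5

Intervening on infusion_rate: recovery_index = -2*infusion_rate + 208. Reaching 194 requires infusion_rate = 7, outside [-4, 6].
Intervening on diet_score: with other inputs at their observed values, recovery_index = 2*diet_score + 184. Solving for 194 gives diet_score = 5, within [-4, 6].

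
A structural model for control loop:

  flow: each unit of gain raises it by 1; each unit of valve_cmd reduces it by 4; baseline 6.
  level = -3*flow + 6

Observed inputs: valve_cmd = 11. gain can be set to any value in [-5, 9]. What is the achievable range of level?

93 to 135

Substituting into the flow equation gives flow = gain - 38.
Substituting into the level equation gives level = -3*gain + 120.
Linear in gain, so extremes are at the endpoints: gain = -5 gives level = 135; gain = 9 gives level = 93.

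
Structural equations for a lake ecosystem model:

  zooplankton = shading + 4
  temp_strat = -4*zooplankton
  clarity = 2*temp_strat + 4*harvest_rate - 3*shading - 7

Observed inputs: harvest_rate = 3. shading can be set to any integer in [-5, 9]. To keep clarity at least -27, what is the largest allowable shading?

Substituting into the temp_strat equation gives temp_strat = -4*shading - 16.
Substituting into the clarity equation gives clarity = -11*shading - 27.
Require -11*shading - 27 ≥ -27, so shading ≤ 0.
The largest integer in [-5, 9] satisfying this is 0.

shading = 0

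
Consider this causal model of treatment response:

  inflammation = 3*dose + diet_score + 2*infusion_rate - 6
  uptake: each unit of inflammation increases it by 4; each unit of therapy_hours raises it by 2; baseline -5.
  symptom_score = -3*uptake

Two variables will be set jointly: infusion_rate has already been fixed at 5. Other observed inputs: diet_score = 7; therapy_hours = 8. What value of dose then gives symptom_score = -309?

With infusion_rate held at 5:
Substituting into the inflammation equation gives inflammation = 3*dose + 11.
This gives uptake = 12*dose + 55.
symptom_score becomes -36*dose - 165.
Solve -36*dose - 165 = -309: dose = (-309 + 165) / -36 = 4.

dose = 4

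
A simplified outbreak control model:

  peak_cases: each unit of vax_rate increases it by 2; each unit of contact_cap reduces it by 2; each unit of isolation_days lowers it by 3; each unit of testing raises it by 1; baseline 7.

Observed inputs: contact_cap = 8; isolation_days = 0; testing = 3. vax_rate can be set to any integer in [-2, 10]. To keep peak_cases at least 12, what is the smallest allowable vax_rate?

vax_rate = 9

Substituting into the peak_cases equation gives peak_cases = 2*vax_rate - 6.
Require 2*vax_rate - 6 ≥ 12, so vax_rate ≥ 9.
The smallest integer in [-2, 10] satisfying this is 9.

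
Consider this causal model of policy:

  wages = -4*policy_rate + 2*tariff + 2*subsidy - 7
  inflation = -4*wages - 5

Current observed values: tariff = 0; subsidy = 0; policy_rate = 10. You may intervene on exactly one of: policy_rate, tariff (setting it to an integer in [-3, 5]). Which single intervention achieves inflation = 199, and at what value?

set tariff = -2

Intervening on policy_rate: inflation = 16*policy_rate + 23. Reaching 199 requires policy_rate = 11, outside [-3, 5].
Intervening on tariff: with other inputs at their observed values, inflation = -8*tariff + 183. Solving for 199 gives tariff = -2, within [-3, 5].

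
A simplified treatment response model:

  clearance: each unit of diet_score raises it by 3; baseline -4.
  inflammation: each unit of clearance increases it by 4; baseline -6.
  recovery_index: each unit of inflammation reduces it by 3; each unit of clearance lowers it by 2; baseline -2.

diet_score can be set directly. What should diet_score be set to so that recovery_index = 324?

diet_score = -6

Substituting into the inflammation equation gives inflammation = 12*diet_score - 22.
This gives recovery_index = -42*diet_score + 72.
Solve -42*diet_score + 72 = 324: diet_score = (324 - 72) / -42 = -6.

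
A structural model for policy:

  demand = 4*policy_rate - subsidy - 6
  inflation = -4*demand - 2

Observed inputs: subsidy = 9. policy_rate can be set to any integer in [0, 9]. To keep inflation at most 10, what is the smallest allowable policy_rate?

Substituting into the demand equation gives demand = 4*policy_rate - 15.
inflation becomes -16*policy_rate + 58.
Require -16*policy_rate + 58 ≤ 10, so policy_rate ≥ 3.
The smallest integer in [0, 9] satisfying this is 3.

policy_rate = 3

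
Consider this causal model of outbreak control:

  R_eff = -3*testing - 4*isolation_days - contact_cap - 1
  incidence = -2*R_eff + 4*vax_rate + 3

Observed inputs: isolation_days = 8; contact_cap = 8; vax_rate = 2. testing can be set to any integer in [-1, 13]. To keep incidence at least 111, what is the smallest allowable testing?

testing = 3

Substituting into the R_eff equation gives R_eff = -3*testing - 41.
incidence becomes 6*testing + 93.
Require 6*testing + 93 ≥ 111, so testing ≥ 3.
The smallest integer in [-1, 13] satisfying this is 3.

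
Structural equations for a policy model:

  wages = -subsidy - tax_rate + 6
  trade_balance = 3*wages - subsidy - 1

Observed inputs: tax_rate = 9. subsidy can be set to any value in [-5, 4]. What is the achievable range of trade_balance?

-26 to 10

Substituting into the wages equation gives wages = -subsidy - 3.
This gives trade_balance = -4*subsidy - 10.
Linear in subsidy, so extremes are at the endpoints: subsidy = -5 gives trade_balance = 10; subsidy = 4 gives trade_balance = -26.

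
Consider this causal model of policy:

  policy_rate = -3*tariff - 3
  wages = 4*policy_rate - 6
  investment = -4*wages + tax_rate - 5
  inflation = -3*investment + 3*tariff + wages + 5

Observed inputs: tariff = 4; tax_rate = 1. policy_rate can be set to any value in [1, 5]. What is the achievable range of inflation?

Intervening on policy_rate fixes its value directly, overriding its dependence on tariff.
Substituting into the investment equation gives investment = -16*policy_rate + 20.
Substituting into the inflation equation gives inflation = 52*policy_rate - 49.
Linear in policy_rate, so extremes are at the endpoints: policy_rate = 1 gives inflation = 3; policy_rate = 5 gives inflation = 211.

3 to 211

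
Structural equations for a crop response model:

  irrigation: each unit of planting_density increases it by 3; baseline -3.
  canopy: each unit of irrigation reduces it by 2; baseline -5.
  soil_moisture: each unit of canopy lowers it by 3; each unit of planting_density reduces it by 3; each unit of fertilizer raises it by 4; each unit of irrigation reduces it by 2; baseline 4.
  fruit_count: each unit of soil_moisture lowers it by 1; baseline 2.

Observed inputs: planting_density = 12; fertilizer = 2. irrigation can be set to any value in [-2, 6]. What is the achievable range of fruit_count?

-13 to 19

Intervening on irrigation fixes its value directly, overriding its dependence on planting_density.
Substituting into the soil_moisture equation gives soil_moisture = 4*irrigation - 9.
Substituting into the fruit_count equation gives fruit_count = -4*irrigation + 11.
Linear in irrigation, so extremes are at the endpoints: irrigation = -2 gives fruit_count = 19; irrigation = 6 gives fruit_count = -13.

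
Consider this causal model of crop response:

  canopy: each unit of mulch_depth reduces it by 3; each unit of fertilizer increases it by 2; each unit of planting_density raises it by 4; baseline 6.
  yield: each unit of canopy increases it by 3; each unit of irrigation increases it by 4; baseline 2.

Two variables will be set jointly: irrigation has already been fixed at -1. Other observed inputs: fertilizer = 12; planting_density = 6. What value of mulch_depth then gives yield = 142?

mulch_depth = 2

With irrigation held at -1:
Substituting into the canopy equation gives canopy = -3*mulch_depth + 54.
Substituting into the yield equation gives yield = -9*mulch_depth + 160.
Solve -9*mulch_depth + 160 = 142: mulch_depth = (142 - 160) / -9 = 2.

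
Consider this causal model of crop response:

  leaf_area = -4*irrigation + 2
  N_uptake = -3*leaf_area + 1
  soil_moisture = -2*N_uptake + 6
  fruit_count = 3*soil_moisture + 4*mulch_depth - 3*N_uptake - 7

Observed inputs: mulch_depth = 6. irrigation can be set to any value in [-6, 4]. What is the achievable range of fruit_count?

-352 to 728

Substituting into the N_uptake equation gives N_uptake = 12*irrigation - 5.
soil_moisture becomes -24*irrigation + 16.
Substituting into the fruit_count equation gives fruit_count = -108*irrigation + 80.
Linear in irrigation, so extremes are at the endpoints: irrigation = -6 gives fruit_count = 728; irrigation = 4 gives fruit_count = -352.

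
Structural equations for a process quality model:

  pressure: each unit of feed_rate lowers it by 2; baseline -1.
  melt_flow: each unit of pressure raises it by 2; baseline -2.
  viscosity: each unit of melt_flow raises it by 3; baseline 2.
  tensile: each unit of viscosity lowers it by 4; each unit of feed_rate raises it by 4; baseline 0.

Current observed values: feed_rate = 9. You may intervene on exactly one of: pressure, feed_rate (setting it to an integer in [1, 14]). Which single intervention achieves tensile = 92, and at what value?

set feed_rate = 1

Intervening on pressure: tensile = -24*pressure + 52. Reaching 92 requires pressure = -5/3, not an integer.
Intervening on feed_rate: with other inputs at their observed values, tensile = 52*feed_rate + 40. Solving for 92 gives feed_rate = 1, within [1, 14].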